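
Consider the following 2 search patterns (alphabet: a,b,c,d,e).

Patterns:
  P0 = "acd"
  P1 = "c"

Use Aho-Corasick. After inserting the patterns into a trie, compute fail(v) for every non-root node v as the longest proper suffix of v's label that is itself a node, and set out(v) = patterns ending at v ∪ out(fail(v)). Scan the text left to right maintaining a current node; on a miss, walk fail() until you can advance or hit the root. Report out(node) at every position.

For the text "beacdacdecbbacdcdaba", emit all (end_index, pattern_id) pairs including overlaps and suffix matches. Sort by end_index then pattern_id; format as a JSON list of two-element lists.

Build automaton:
Trie nodes:
  n0 'ε': a→1 c→4
  n1 'a': c→2
  n2 'ac': d→3
  n3 'acd': ·  ←P0
  n4 'c': ·  ←P1

Failure links (BFS by depth):
  fail(1) 'a': from fail(0)=0 chase 'a': 0 ⇒ 0;  out=∅∪out(0)=∅
  fail(4) 'c': from fail(0)=0 chase 'c': 0 ⇒ 0;  out={1}∪out(0)={1}
  fail(2) 'ac': from fail(1)=0 chase 'c': 0 ⇒ 4;  out=∅∪out(4)={1}
  fail(3) 'acd': from fail(2)=4 chase 'd': 4→0 ⇒ 0;  out={0}∪out(0)={0}

Scan:
[0] read 'b'  n0⇒n0
[1] read 'e'  n0⇒n0
[2] read 'a'  n0⇒n1
[3] read 'c'  n1⇒n2  → match P1@[3:3]
[4] read 'd'  n2⇒n3  → match P0@[2:4]
[5] read 'a'  n3⇒n1 (via fail)
[6] read 'c'  n1⇒n2  → match P1@[6:6]
[7] read 'd'  n2⇒n3  → match P0@[5:7]
[8] read 'e'  n3⇒n0 (via fail)
[9] read 'c'  n0⇒n4  → match P1@[9:9]
[10] read 'b'  n4⇒n0 (via fail)
[11] read 'b'  n0⇒n0
[12] read 'a'  n0⇒n1
[13] read 'c'  n1⇒n2  → match P1@[13:13]
[14] read 'd'  n2⇒n3  → match P0@[12:14]
[15] read 'c'  n3⇒n4 (via fail)  → match P1@[15:15]
[16] read 'd'  n4⇒n0 (via fail)
[17] read 'a'  n0⇒n1
[18] read 'b'  n1⇒n0 (via fail)
[19] read 'a'  n0⇒n1

Result: [[3,1],[4,0],[6,1],[7,0],[9,1],[13,1],[14,0],[15,1]]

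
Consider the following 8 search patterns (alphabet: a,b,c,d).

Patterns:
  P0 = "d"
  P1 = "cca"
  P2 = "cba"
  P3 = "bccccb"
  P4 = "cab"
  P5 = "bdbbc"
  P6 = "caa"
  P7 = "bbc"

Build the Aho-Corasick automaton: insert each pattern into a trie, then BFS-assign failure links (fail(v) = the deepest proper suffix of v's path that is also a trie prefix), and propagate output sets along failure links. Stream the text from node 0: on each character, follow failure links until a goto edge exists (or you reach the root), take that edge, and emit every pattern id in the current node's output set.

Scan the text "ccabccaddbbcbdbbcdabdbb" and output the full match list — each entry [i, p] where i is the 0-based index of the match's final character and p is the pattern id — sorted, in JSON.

Build:
Trie (insert patterns):
  n0 'ε': b→7 c→2 d→1
  n1 'd': ·  [P0 ends]
  n2 'c': a→13 b→5 c→3
  n3 'cc': a→4
  n4 'cca': ·  [P1 ends]
  n5 'cb': a→6
  n6 'cba': ·  [P2 ends]
  n7 'b': b→20 c→8 d→15
  n8 'bc': c→9
  n9 'bcc': c→10
  n10 'bccc': c→11
  n11 'bcccc': b→12
  n12 'bccccb': ·  [P3 ends]
  n13 'ca': a→19 b→14
  n14 'cab': ·  [P4 ends]
  n15 'bd': b→16
  n16 'bdb': b→17
  n17 'bdbb': c→18
  n18 'bdbbc': ·  [P5 ends]
  n19 'caa': ·  [P6 ends]
  n20 'bb': c→21
  n21 'bbc': ·  [P7 ends]

Failure links (BFS by depth):
  fail(1) 'd': from fail(0)=0 chase 'd': 0 ⇒ 0;  out={0}∪out(0)={0}
  fail(2) 'c': from fail(0)=0 chase 'c': 0 ⇒ 0;  out=∅∪out(0)=∅
  fail(7) 'b': from fail(0)=0 chase 'b': 0 ⇒ 0;  out=∅∪out(0)=∅
  fail(3) 'cc': from fail(2)=0 chase 'c': 0 ⇒ 2;  out=∅∪out(2)=∅
  fail(5) 'cb': from fail(2)=0 chase 'b': 0 ⇒ 7;  out=∅∪out(7)=∅
  fail(8) 'bc': from fail(7)=0 chase 'c': 0 ⇒ 2;  out=∅∪out(2)=∅
  fail(13) 'ca': from fail(2)=0 chase 'a': 0 ⇒ 0;  out=∅∪out(0)=∅
  fail(15) 'bd': from fail(7)=0 chase 'd': 0 ⇒ 1;  out=∅∪out(1)={0}
  fail(20) 'bb': from fail(7)=0 chase 'b': 0 ⇒ 7;  out=∅∪out(7)=∅
  fail(4) 'cca': from fail(3)=2 chase 'a': 2 ⇒ 13;  out={1}∪out(13)={1}
  fail(6) 'cba': from fail(5)=7 chase 'a': 7→0 ⇒ 0;  out={2}∪out(0)={2}
  fail(9) 'bcc': from fail(8)=2 chase 'c': 2 ⇒ 3;  out=∅∪out(3)=∅
  fail(14) 'cab': from fail(13)=0 chase 'b': 0 ⇒ 7;  out={4}∪out(7)={4}
  fail(16) 'bdb': from fail(15)=1 chase 'b': 1→0 ⇒ 7;  out=∅∪out(7)=∅
  fail(19) 'caa': from fail(13)=0 chase 'a': 0 ⇒ 0;  out={6}∪out(0)={6}
  fail(21) 'bbc': from fail(20)=7 chase 'c': 7 ⇒ 8;  out={7}∪out(8)={7}
  fail(10) 'bccc': from fail(9)=3 chase 'c': 3→2 ⇒ 3;  out=∅∪out(3)=∅
  fail(17) 'bdbb': from fail(16)=7 chase 'b': 7 ⇒ 20;  out=∅∪out(20)=∅
  fail(11) 'bcccc': from fail(10)=3 chase 'c': 3→2 ⇒ 3;  out=∅∪out(3)=∅
  fail(18) 'bdbbc': from fail(17)=20 chase 'c': 20 ⇒ 21;  out={5}∪out(21)={5,7}
  fail(12) 'bccccb': from fail(11)=3 chase 'b': 3→2 ⇒ 5;  out={3}∪out(5)={3}

Text stream:
[0] read 'c'  n0⇒n2
[1] read 'c'  n2⇒n3
[2] read 'a'  n3⇒n4  → match P1@[0:2]
[3] read 'b'  n4⇒n14 (fail-walked)  → match P4@[1:3]
[4] read 'c'  n14⇒n8 (fail-walked)
[5] read 'c'  n8⇒n9
[6] read 'a'  n9⇒n4 (fail-walked)  → match P1@[4:6]
[7] read 'd'  n4⇒n1 (fail-walked)  → match P0@[7:7]
[8] read 'd'  n1⇒n1 (fail-walked)  → match P0@[8:8]
[9] read 'b'  n1⇒n7 (fail-walked)
[10] read 'b'  n7⇒n20
[11] read 'c'  n20⇒n21  → match P7@[9:11]
[12] read 'b'  n21⇒n5 (fail-walked)
[13] read 'd'  n5⇒n15 (fail-walked)  → match P0@[13:13]
[14] read 'b'  n15⇒n16
[15] read 'b'  n16⇒n17
[16] read 'c'  n17⇒n18  → match P5@[12:16],P7@[14:16]
[17] read 'd'  n18⇒n1 (fail-walked)  → match P0@[17:17]
[18] read 'a'  n1⇒n0 (fail-walked)
[19] read 'b'  n0⇒n7
[20] read 'd'  n7⇒n15  → match P0@[20:20]
[21] read 'b'  n15⇒n16
[22] read 'b'  n16⇒n17

All matches (sorted): [[2,1],[3,4],[6,1],[7,0],[8,0],[11,7],[13,0],[16,5],[16,7],[17,0],[20,0]]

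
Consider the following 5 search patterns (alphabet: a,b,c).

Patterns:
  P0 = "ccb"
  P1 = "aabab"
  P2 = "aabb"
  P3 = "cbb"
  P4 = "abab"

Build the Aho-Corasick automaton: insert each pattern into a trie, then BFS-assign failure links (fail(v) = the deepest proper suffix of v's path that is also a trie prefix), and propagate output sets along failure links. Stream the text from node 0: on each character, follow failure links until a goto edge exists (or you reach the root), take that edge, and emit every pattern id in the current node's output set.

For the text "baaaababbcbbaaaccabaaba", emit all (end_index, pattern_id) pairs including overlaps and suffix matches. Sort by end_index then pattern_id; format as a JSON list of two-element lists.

Build automaton:
Trie nodes:
  0='ε' goto a→4 c→1
  1='c' goto b→10 c→2
  2='cc' goto b→3
  3='ccb' goto ·  ←P0
  4='a' goto a→5 b→12
  5='aa' goto b→6
  6='aab' goto a→7 b→9
  7='aaba' goto b→8
  8='aabab' goto ·  ←P1
  9='aabb' goto ·  ←P2
  10='cb' goto b→11
  11='cbb' goto ·  ←P3
  12='ab' goto a→13
  13='aba' goto b→14
  14='abab' goto ·  ←P4

BFS fail/out derivation:
  n1('c'): parent n0 fail=0; on 'c' 0 → fail=0;  out ∅∪∅=∅
  n4('a'): parent n0 fail=0; on 'a' 0 → fail=0;  out ∅∪∅=∅
  n2('cc'): parent n1 fail=0; on 'c' 0 → fail=1;  out ∅∪∅=∅
  n5('aa'): parent n4 fail=0; on 'a' 0 → fail=4;  out ∅∪∅=∅
  n10('cb'): parent n1 fail=0; on 'b' 0 → fail=0;  out ∅∪∅=∅
  n12('ab'): parent n4 fail=0; on 'b' 0 → fail=0;  out ∅∪∅=∅
  n3('ccb'): parent n2 fail=1; on 'b' 1 → fail=10;  out {0}∪∅={0}
  n6('aab'): parent n5 fail=4; on 'b' 4 → fail=12;  out ∅∪∅=∅
  n11('cbb'): parent n10 fail=0; on 'b' 0 → fail=0;  out {3}∪∅={3}
  n13('aba'): parent n12 fail=0; on 'a' 0 → fail=4;  out ∅∪∅=∅
  n7('aaba'): parent n6 fail=12; on 'a' 12 → fail=13;  out ∅∪∅=∅
  n9('aabb'): parent n6 fail=12; on 'b' 12→0 → fail=0;  out {2}∪∅={2}
  n14('abab'): parent n13 fail=4; on 'b' 4 → fail=12;  out {4}∪∅={4}
  n8('aabab'): parent n7 fail=13; on 'b' 13 → fail=14;  out {1}∪{4}={1,4}

Text stream:
pos 0 'b': at 0
pos 1 'a': at 4
pos 2 'a': at 5
pos 3 'a': at 5 (fail-walked)
pos 4 'a': at 5 (fail-walked)
pos 5 'b': at 6
pos 6 'a': at 7
pos 7 'b': at 8  → match P1@[3:7],P4@[4:7]
pos 8 'b': at 0 (fail-walked)
pos 9 'c': at 1
pos 10 'b': at 10
pos 11 'b': at 11  → match P3@[9:11]
pos 12 'a': at 4 (fail-walked)
pos 13 'a': at 5
pos 14 'a': at 5 (fail-walked)
pos 15 'c': at 1 (fail-walked)
pos 16 'c': at 2
pos 17 'a': at 4 (fail-walked)
pos 18 'b': at 12
pos 19 'a': at 13
pos 20 'a': at 5 (fail-walked)
pos 21 'b': at 6
pos 22 'a': at 7

Matches: [[7,1],[7,4],[11,3]]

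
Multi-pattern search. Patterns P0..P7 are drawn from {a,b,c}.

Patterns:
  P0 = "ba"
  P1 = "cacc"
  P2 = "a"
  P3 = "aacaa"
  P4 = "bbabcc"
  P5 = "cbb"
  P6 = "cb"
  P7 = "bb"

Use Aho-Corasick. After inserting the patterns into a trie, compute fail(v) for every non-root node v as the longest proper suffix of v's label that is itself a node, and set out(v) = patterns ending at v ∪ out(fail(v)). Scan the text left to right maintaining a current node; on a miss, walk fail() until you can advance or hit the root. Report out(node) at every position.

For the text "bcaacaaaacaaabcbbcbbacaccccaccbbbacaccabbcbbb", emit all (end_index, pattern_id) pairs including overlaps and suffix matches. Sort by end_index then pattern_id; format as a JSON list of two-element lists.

Construct AC machine:
Trie (insert patterns):
  n0 'ε': a→7 b→1 c→3
  n1 'b': a→2 b→12
  n2 'ba': ·  [P0 ends]
  n3 'c': a→4 b→17
  n4 'ca': c→5
  n5 'cac': c→6
  n6 'cacc': ·  [P1 ends]
  n7 'a': a→8  [P2 ends]
  n8 'aa': c→9
  n9 'aac': a→10
  n10 'aaca': a→11
  n11 'aacaa': ·  [P3 ends]
  n12 'bb': a→13  [P7 ends]
  n13 'bba': b→14
  n14 'bbab': c→15
  n15 'bbabc': c→16
  n16 'bbabcc': ·  [P4 ends]
  n17 'cb': b→18  [P6 ends]
  n18 'cbb': ·  [P5 ends]

Failure links (BFS by depth):
  fail(1) 'b': from fail(0)=0 chase 'b': 0 ⇒ 0;  out=∅∪out(0)=∅
  fail(3) 'c': from fail(0)=0 chase 'c': 0 ⇒ 0;  out=∅∪out(0)=∅
  fail(7) 'a': from fail(0)=0 chase 'a': 0 ⇒ 0;  out={2}∪out(0)={2}
  fail(2) 'ba': from fail(1)=0 chase 'a': 0 ⇒ 7;  out={0}∪out(7)={0,2}
  fail(4) 'ca': from fail(3)=0 chase 'a': 0 ⇒ 7;  out=∅∪out(7)={2}
  fail(8) 'aa': from fail(7)=0 chase 'a': 0 ⇒ 7;  out=∅∪out(7)={2}
  fail(12) 'bb': from fail(1)=0 chase 'b': 0 ⇒ 1;  out={7}∪out(1)={7}
  fail(17) 'cb': from fail(3)=0 chase 'b': 0 ⇒ 1;  out={6}∪out(1)={6}
  fail(5) 'cac': from fail(4)=7 chase 'c': 7→0 ⇒ 3;  out=∅∪out(3)=∅
  fail(9) 'aac': from fail(8)=7 chase 'c': 7→0 ⇒ 3;  out=∅∪out(3)=∅
  fail(13) 'bba': from fail(12)=1 chase 'a': 1 ⇒ 2;  out=∅∪out(2)={0,2}
  fail(18) 'cbb': from fail(17)=1 chase 'b': 1 ⇒ 12;  out={5}∪out(12)={5,7}
  fail(6) 'cacc': from fail(5)=3 chase 'c': 3→0 ⇒ 3;  out={1}∪out(3)={1}
  fail(10) 'aaca': from fail(9)=3 chase 'a': 3 ⇒ 4;  out=∅∪out(4)={2}
  fail(14) 'bbab': from fail(13)=2 chase 'b': 2→7→0 ⇒ 1;  out=∅∪out(1)=∅
  fail(11) 'aacaa': from fail(10)=4 chase 'a': 4→7 ⇒ 8;  out={3}∪out(8)={2,3}
  fail(15) 'bbabc': from fail(14)=1 chase 'c': 1→0 ⇒ 3;  out=∅∪out(3)=∅
  fail(16) 'bbabcc': from fail(15)=3 chase 'c': 3→0 ⇒ 3;  out={4}∪out(3)={4}

Text stream:
pos 0 'b': at 1
pos 1 'c': at 3 (fail-walked)
pos 2 'a': at 4  ** P2@[2:2]
pos 3 'a': at 8 (fail-walked)  ** P2@[3:3]
pos 4 'c': at 9
pos 5 'a': at 10  ** P2@[5:5]
pos 6 'a': at 11  ** P2@[6:6],P3@[2:6]
pos 7 'a': at 8 (fail-walked)  ** P2@[7:7]
pos 8 'a': at 8 (fail-walked)  ** P2@[8:8]
pos 9 'c': at 9
pos 10 'a': at 10  ** P2@[10:10]
pos 11 'a': at 11  ** P2@[11:11],P3@[7:11]
pos 12 'a': at 8 (fail-walked)  ** P2@[12:12]
pos 13 'b': at 1 (fail-walked)
pos 14 'c': at 3 (fail-walked)
pos 15 'b': at 17  ** P6@[14:15]
pos 16 'b': at 18  ** P5@[14:16],P7@[15:16]
pos 17 'c': at 3 (fail-walked)
pos 18 'b': at 17  ** P6@[17:18]
pos 19 'b': at 18  ** P5@[17:19],P7@[18:19]
pos 20 'a': at 13 (fail-walked)  ** P0@[19:20],P2@[20:20]
pos 21 'c': at 3 (fail-walked)
pos 22 'a': at 4  ** P2@[22:22]
pos 23 'c': at 5
pos 24 'c': at 6  ** P1@[21:24]
pos 25 'c': at 3 (fail-walked)
pos 26 'c': at 3 (fail-walked)
pos 27 'a': at 4  ** P2@[27:27]
pos 28 'c': at 5
pos 29 'c': at 6  ** P1@[26:29]
pos 30 'b': at 17 (fail-walked)  ** P6@[29:30]
pos 31 'b': at 18  ** P5@[29:31],P7@[30:31]
pos 32 'b': at 12 (fail-walked)  ** P7@[31:32]
pos 33 'a': at 13  ** P0@[32:33],P2@[33:33]
pos 34 'c': at 3 (fail-walked)
pos 35 'a': at 4  ** P2@[35:35]
pos 36 'c': at 5
pos 37 'c': at 6  ** P1@[34:37]
pos 38 'a': at 4 (fail-walked)  ** P2@[38:38]
pos 39 'b': at 1 (fail-walked)
pos 40 'b': at 12  ** P7@[39:40]
pos 41 'c': at 3 (fail-walked)
pos 42 'b': at 17  ** P6@[41:42]
pos 43 'b': at 18  ** P5@[41:43],P7@[42:43]
pos 44 'b': at 12 (fail-walked)  ** P7@[43:44]

All matches (sorted): [[2,2],[3,2],[5,2],[6,2],[6,3],[7,2],[8,2],[10,2],[11,2],[11,3],[12,2],[15,6],[16,5],[16,7],[18,6],[19,5],[19,7],[20,0],[20,2],[22,2],[24,1],[27,2],[29,1],[30,6],[31,5],[31,7],[32,7],[33,0],[33,2],[35,2],[37,1],[38,2],[40,7],[42,6],[43,5],[43,7],[44,7]]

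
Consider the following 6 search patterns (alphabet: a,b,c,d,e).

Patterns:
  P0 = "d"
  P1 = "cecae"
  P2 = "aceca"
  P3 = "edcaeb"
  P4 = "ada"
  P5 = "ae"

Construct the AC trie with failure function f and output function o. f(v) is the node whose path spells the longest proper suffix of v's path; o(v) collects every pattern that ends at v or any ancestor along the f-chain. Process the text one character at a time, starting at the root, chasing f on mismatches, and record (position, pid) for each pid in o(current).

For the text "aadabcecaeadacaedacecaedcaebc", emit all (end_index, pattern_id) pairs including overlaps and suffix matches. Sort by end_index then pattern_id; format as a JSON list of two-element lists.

Build automaton:
Trie nodes:
  n0 'ε': a→7 c→2 d→1 e→12
  n1 'd': ·  ←P0
  n2 'c': e→3
  n3 'ce': c→4
  n4 'cec': a→5
  n5 'ceca': e→6
  n6 'cecae': ·  ←P1
  n7 'a': c→8 d→18 e→20
  n8 'ac': e→9
  n9 'ace': c→10
  n10 'acec': a→11
  n11 'aceca': ·  ←P2
  n12 'e': d→13
  n13 'ed': c→14
  n14 'edc': a→15
  n15 'edca': e→16
  n16 'edcae': b→17
  n17 'edcaeb': ·  ←P3
  n18 'ad': a→19
  n19 'ada': ·  ←P4
  n20 'ae': ·  ←P5

BFS fail/out derivation:
  n1('d'): parent n0 fail=0; on 'd' 0 → fail=0;  out {0}∪∅={0}
  n2('c'): parent n0 fail=0; on 'c' 0 → fail=0;  out ∅∪∅=∅
  n7('a'): parent n0 fail=0; on 'a' 0 → fail=0;  out ∅∪∅=∅
  n12('e'): parent n0 fail=0; on 'e' 0 → fail=0;  out ∅∪∅=∅
  n3('ce'): parent n2 fail=0; on 'e' 0 → fail=12;  out ∅∪∅=∅
  n8('ac'): parent n7 fail=0; on 'c' 0 → fail=2;  out ∅∪∅=∅
  n13('ed'): parent n12 fail=0; on 'd' 0 → fail=1;  out ∅∪{0}={0}
  n18('ad'): parent n7 fail=0; on 'd' 0 → fail=1;  out ∅∪{0}={0}
  n20('ae'): parent n7 fail=0; on 'e' 0 → fail=12;  out {5}∪∅={5}
  n4('cec'): parent n3 fail=12; on 'c' 12→0 → fail=2;  out ∅∪∅=∅
  n9('ace'): parent n8 fail=2; on 'e' 2 → fail=3;  out ∅∪∅=∅
  n14('edc'): parent n13 fail=1; on 'c' 1→0 → fail=2;  out ∅∪∅=∅
  n19('ada'): parent n18 fail=1; on 'a' 1→0 → fail=7;  out {4}∪∅={4}
  n5('ceca'): parent n4 fail=2; on 'a' 2→0 → fail=7;  out ∅∪∅=∅
  n10('acec'): parent n9 fail=3; on 'c' 3 → fail=4;  out ∅∪∅=∅
  n15('edca'): parent n14 fail=2; on 'a' 2→0 → fail=7;  out ∅∪∅=∅
  n6('cecae'): parent n5 fail=7; on 'e' 7 → fail=20;  out {1}∪{5}={1,5}
  n11('aceca'): parent n10 fail=4; on 'a' 4 → fail=5;  out {2}∪∅={2}
  n16('edcae'): parent n15 fail=7; on 'e' 7 → fail=20;  out ∅∪{5}={5}
  n17('edcaeb'): parent n16 fail=20; on 'b' 20→12→0 → fail=0;  out {3}∪∅={3}

Scan:
[0] read 'a'  n0⇒n7
[1] read 'a'  n7⇒n7 (via fail)
[2] read 'd'  n7⇒n18  → match P0@[2:2]
[3] read 'a'  n18⇒n19  → match P4@[1:3]
[4] read 'b'  n19⇒n0 (via fail)
[5] read 'c'  n0⇒n2
[6] read 'e'  n2⇒n3
[7] read 'c'  n3⇒n4
[8] read 'a'  n4⇒n5
[9] read 'e'  n5⇒n6  → match P1@[5:9],P5@[8:9]
[10] read 'a'  n6⇒n7 (via fail)
[11] read 'd'  n7⇒n18  → match P0@[11:11]
[12] read 'a'  n18⇒n19  → match P4@[10:12]
[13] read 'c'  n19⇒n8 (via fail)
[14] read 'a'  n8⇒n7 (via fail)
[15] read 'e'  n7⇒n20  → match P5@[14:15]
[16] read 'd'  n20⇒n13 (via fail)  → match P0@[16:16]
[17] read 'a'  n13⇒n7 (via fail)
[18] read 'c'  n7⇒n8
[19] read 'e'  n8⇒n9
[20] read 'c'  n9⇒n10
[21] read 'a'  n10⇒n11  → match P2@[17:21]
[22] read 'e'  n11⇒n6 (via fail)  → match P1@[18:22],P5@[21:22]
[23] read 'd'  n6⇒n13 (via fail)  → match P0@[23:23]
[24] read 'c'  n13⇒n14
[25] read 'a'  n14⇒n15
[26] read 'e'  n15⇒n16  → match P5@[25:26]
[27] read 'b'  n16⇒n17  → match P3@[22:27]
[28] read 'c'  n17⇒n2 (via fail)

Result: [[2,0],[3,4],[9,1],[9,5],[11,0],[12,4],[15,5],[16,0],[21,2],[22,1],[22,5],[23,0],[26,5],[27,3]]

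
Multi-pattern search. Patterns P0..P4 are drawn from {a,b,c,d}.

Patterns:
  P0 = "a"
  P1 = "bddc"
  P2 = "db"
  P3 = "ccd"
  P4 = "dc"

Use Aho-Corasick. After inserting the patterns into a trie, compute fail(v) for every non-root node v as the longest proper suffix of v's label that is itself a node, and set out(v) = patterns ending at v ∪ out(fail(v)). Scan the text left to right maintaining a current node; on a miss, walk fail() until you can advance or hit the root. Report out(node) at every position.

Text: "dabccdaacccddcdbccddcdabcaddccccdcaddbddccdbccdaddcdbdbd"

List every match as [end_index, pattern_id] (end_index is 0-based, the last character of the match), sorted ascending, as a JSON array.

Construct AC machine:
Trie nodes:
  0='ε' goto a→1 b→2 c→8 d→6
  1='a' goto ·  [P0 ends]
  2='b' goto d→3
  3='bd' goto d→4
  4='bdd' goto c→5
  5='bddc' goto ·  [P1 ends]
  6='d' goto b→7 c→11
  7='db' goto ·  [P2 ends]
  8='c' goto c→9
  9='cc' goto d→10
  10='ccd' goto ·  [P3 ends]
  11='dc' goto ·  [P4 ends]

Failure links (BFS by depth):
  fail(1) 'a': from fail(0)=0 chase 'a': 0 ⇒ 0;  out={0}∪out(0)={0}
  fail(2) 'b': from fail(0)=0 chase 'b': 0 ⇒ 0;  out=∅∪out(0)=∅
  fail(6) 'd': from fail(0)=0 chase 'd': 0 ⇒ 0;  out=∅∪out(0)=∅
  fail(8) 'c': from fail(0)=0 chase 'c': 0 ⇒ 0;  out=∅∪out(0)=∅
  fail(3) 'bd': from fail(2)=0 chase 'd': 0 ⇒ 6;  out=∅∪out(6)=∅
  fail(7) 'db': from fail(6)=0 chase 'b': 0 ⇒ 2;  out={2}∪out(2)={2}
  fail(9) 'cc': from fail(8)=0 chase 'c': 0 ⇒ 8;  out=∅∪out(8)=∅
  fail(11) 'dc': from fail(6)=0 chase 'c': 0 ⇒ 8;  out={4}∪out(8)={4}
  fail(4) 'bdd': from fail(3)=6 chase 'd': 6→0 ⇒ 6;  out=∅∪out(6)=∅
  fail(10) 'ccd': from fail(9)=8 chase 'd': 8→0 ⇒ 6;  out={3}∪out(6)={3}
  fail(5) 'bddc': from fail(4)=6 chase 'c': 6 ⇒ 11;  out={1}∪out(11)={1,4}

Run:
i=0 'd': node 0→6
i=1 'a': node 6→1 (fail-walked)  → match P0@[1:1]
i=2 'b': node 1→2 (fail-walked)
i=3 'c': node 2→8 (fail-walked)
i=4 'c': node 8→9
i=5 'd': node 9→10  → match P3@[3:5]
i=6 'a': node 10→1 (fail-walked)  → match P0@[6:6]
i=7 'a': node 1→1 (fail-walked)  → match P0@[7:7]
i=8 'c': node 1→8 (fail-walked)
i=9 'c': node 8→9
i=10 'c': node 9→9 (fail-walked)
i=11 'd': node 9→10  → match P3@[9:11]
i=12 'd': node 10→6 (fail-walked)
i=13 'c': node 6→11  → match P4@[12:13]
i=14 'd': node 11→6 (fail-walked)
i=15 'b': node 6→7  → match P2@[14:15]
i=16 'c': node 7→8 (fail-walked)
i=17 'c': node 8→9
i=18 'd': node 9→10  → match P3@[16:18]
i=19 'd': node 10→6 (fail-walked)
i=20 'c': node 6→11  → match P4@[19:20]
i=21 'd': node 11→6 (fail-walked)
i=22 'a': node 6→1 (fail-walked)  → match P0@[22:22]
i=23 'b': node 1→2 (fail-walked)
i=24 'c': node 2→8 (fail-walked)
i=25 'a': node 8→1 (fail-walked)  → match P0@[25:25]
i=26 'd': node 1→6 (fail-walked)
i=27 'd': node 6→6 (fail-walked)
i=28 'c': node 6→11  → match P4@[27:28]
i=29 'c': node 11→9 (fail-walked)
i=30 'c': node 9→9 (fail-walked)
i=31 'c': node 9→9 (fail-walked)
i=32 'd': node 9→10  → match P3@[30:32]
i=33 'c': node 10→11 (fail-walked)  → match P4@[32:33]
i=34 'a': node 11→1 (fail-walked)  → match P0@[34:34]
i=35 'd': node 1→6 (fail-walked)
i=36 'd': node 6→6 (fail-walked)
i=37 'b': node 6→7  → match P2@[36:37]
i=38 'd': node 7→3 (fail-walked)
i=39 'd': node 3→4
i=40 'c': node 4→5  → match P1@[37:40],P4@[39:40]
i=41 'c': node 5→9 (fail-walked)
i=42 'd': node 9→10  → match P3@[40:42]
i=43 'b': node 10→7 (fail-walked)  → match P2@[42:43]
i=44 'c': node 7→8 (fail-walked)
i=45 'c': node 8→9
i=46 'd': node 9→10  → match P3@[44:46]
i=47 'a': node 10→1 (fail-walked)  → match P0@[47:47]
i=48 'd': node 1→6 (fail-walked)
i=49 'd': node 6→6 (fail-walked)
i=50 'c': node 6→11  → match P4@[49:50]
i=51 'd': node 11→6 (fail-walked)
i=52 'b': node 6→7  → match P2@[51:52]
i=53 'd': node 7→3 (fail-walked)
i=54 'b': node 3→7 (fail-walked)  → match P2@[53:54]
i=55 'd': node 7→3 (fail-walked)

Matches: [[1,0],[5,3],[6,0],[7,0],[11,3],[13,4],[15,2],[18,3],[20,4],[22,0],[25,0],[28,4],[32,3],[33,4],[34,0],[37,2],[40,1],[40,4],[42,3],[43,2],[46,3],[47,0],[50,4],[52,2],[54,2]]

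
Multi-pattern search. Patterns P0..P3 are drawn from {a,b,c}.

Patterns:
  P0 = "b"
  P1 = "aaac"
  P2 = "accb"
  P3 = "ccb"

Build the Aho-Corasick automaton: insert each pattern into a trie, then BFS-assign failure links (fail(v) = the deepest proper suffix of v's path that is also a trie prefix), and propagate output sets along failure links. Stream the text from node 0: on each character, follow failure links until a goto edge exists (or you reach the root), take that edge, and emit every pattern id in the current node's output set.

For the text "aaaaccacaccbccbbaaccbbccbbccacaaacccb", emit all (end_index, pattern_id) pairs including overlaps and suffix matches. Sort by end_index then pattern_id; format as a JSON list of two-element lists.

Build automaton:
Trie (insert patterns):
  n0 'ε': a→2 b→1 c→9
  n1 'b': ·  [P0 ends]
  n2 'a': a→3 c→6
  n3 'aa': a→4
  n4 'aaa': c→5
  n5 'aaac': ·  [P1 ends]
  n6 'ac': c→7
  n7 'acc': b→8
  n8 'accb': ·  [P2 ends]
  n9 'c': c→10
  n10 'cc': b→11
  n11 'ccb': ·  [P3 ends]

Failure links (BFS by depth):
  n1('b'): parent n0 fail=0; on 'b' 0 → fail=0;  out {0}∪∅={0}
  n2('a'): parent n0 fail=0; on 'a' 0 → fail=0;  out ∅∪∅=∅
  n9('c'): parent n0 fail=0; on 'c' 0 → fail=0;  out ∅∪∅=∅
  n3('aa'): parent n2 fail=0; on 'a' 0 → fail=2;  out ∅∪∅=∅
  n6('ac'): parent n2 fail=0; on 'c' 0 → fail=9;  out ∅∪∅=∅
  n10('cc'): parent n9 fail=0; on 'c' 0 → fail=9;  out ∅∪∅=∅
  n4('aaa'): parent n3 fail=2; on 'a' 2 → fail=3;  out ∅∪∅=∅
  n7('acc'): parent n6 fail=9; on 'c' 9 → fail=10;  out ∅∪∅=∅
  n11('ccb'): parent n10 fail=9; on 'b' 9→0 → fail=1;  out {3}∪{0}={0,3}
  n5('aaac'): parent n4 fail=3; on 'c' 3→2 → fail=6;  out {1}∪∅={1}
  n8('accb'): parent n7 fail=10; on 'b' 10 → fail=11;  out {2}∪{0,3}={0,2,3}

Run:
i=0 'a': node 0→2
i=1 'a': node 2→3
i=2 'a': node 3→4
i=3 'a': node 4→4 (via fail)
i=4 'c': node 4→5  emit P1@[1:4]
i=5 'c': node 5→7 (via fail)
i=6 'a': node 7→2 (via fail)
i=7 'c': node 2→6
i=8 'a': node 6→2 (via fail)
i=9 'c': node 2→6
i=10 'c': node 6→7
i=11 'b': node 7→8  emit P0@[11:11],P2@[8:11],P3@[9:11]
i=12 'c': node 8→9 (via fail)
i=13 'c': node 9→10
i=14 'b': node 10→11  emit P0@[14:14],P3@[12:14]
i=15 'b': node 11→1 (via fail)  emit P0@[15:15]
i=16 'a': node 1→2 (via fail)
i=17 'a': node 2→3
i=18 'c': node 3→6 (via fail)
i=19 'c': node 6→7
i=20 'b': node 7→8  emit P0@[20:20],P2@[17:20],P3@[18:20]
i=21 'b': node 8→1 (via fail)  emit P0@[21:21]
i=22 'c': node 1→9 (via fail)
i=23 'c': node 9→10
i=24 'b': node 10→11  emit P0@[24:24],P3@[22:24]
i=25 'b': node 11→1 (via fail)  emit P0@[25:25]
i=26 'c': node 1→9 (via fail)
i=27 'c': node 9→10
i=28 'a': node 10→2 (via fail)
i=29 'c': node 2→6
i=30 'a': node 6→2 (via fail)
i=31 'a': node 2→3
i=32 'a': node 3→4
i=33 'c': node 4→5  emit P1@[30:33]
i=34 'c': node 5→7 (via fail)
i=35 'c': node 7→10 (via fail)
i=36 'b': node 10→11  emit P0@[36:36],P3@[34:36]

All matches (sorted): [[4,1],[11,0],[11,2],[11,3],[14,0],[14,3],[15,0],[20,0],[20,2],[20,3],[21,0],[24,0],[24,3],[25,0],[33,1],[36,0],[36,3]]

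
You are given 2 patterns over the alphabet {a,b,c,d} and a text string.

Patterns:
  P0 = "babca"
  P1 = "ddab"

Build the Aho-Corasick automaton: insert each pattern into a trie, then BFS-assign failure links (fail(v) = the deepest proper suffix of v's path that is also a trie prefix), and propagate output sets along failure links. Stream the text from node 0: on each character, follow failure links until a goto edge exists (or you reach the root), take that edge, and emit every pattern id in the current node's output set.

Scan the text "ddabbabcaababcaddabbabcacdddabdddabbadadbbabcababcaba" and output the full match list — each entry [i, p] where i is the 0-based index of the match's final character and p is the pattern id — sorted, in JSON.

Construct AC machine:
Trie (insert patterns):
  0='ε' goto b→1 d→6
  1='b' goto a→2
  2='ba' goto b→3
  3='bab' goto c→4
  4='babc' goto a→5
  5='babca' goto ·  ←P0
  6='d' goto d→7
  7='dd' goto a→8
  8='dda' goto b→9
  9='ddab' goto ·  ←P1

BFS fail/out derivation:
  n1('b'): parent n0 fail=0; on 'b' 0 → fail=0;  out ∅∪∅=∅
  n6('d'): parent n0 fail=0; on 'd' 0 → fail=0;  out ∅∪∅=∅
  n2('ba'): parent n1 fail=0; on 'a' 0 → fail=0;  out ∅∪∅=∅
  n7('dd'): parent n6 fail=0; on 'd' 0 → fail=6;  out ∅∪∅=∅
  n3('bab'): parent n2 fail=0; on 'b' 0 → fail=1;  out ∅∪∅=∅
  n8('dda'): parent n7 fail=6; on 'a' 6→0 → fail=0;  out ∅∪∅=∅
  n4('babc'): parent n3 fail=1; on 'c' 1→0 → fail=0;  out ∅∪∅=∅
  n9('ddab'): parent n8 fail=0; on 'b' 0 → fail=1;  out {1}∪∅={1}
  n5('babca'): parent n4 fail=0; on 'a' 0 → fail=0;  out {0}∪∅={0}

Text stream:
pos 0 'd': at 6
pos 1 'd': at 7
pos 2 'a': at 8
pos 3 'b': at 9  emit P1@[0:3]
pos 4 'b': at 1 (via fail)
pos 5 'a': at 2
pos 6 'b': at 3
pos 7 'c': at 4
pos 8 'a': at 5  emit P0@[4:8]
pos 9 'a': at 0 (via fail)
pos 10 'b': at 1
pos 11 'a': at 2
pos 12 'b': at 3
pos 13 'c': at 4
pos 14 'a': at 5  emit P0@[10:14]
pos 15 'd': at 6 (via fail)
pos 16 'd': at 7
pos 17 'a': at 8
pos 18 'b': at 9  emit P1@[15:18]
pos 19 'b': at 1 (via fail)
pos 20 'a': at 2
pos 21 'b': at 3
pos 22 'c': at 4
pos 23 'a': at 5  emit P0@[19:23]
pos 24 'c': at 0 (via fail)
pos 25 'd': at 6
pos 26 'd': at 7
pos 27 'd': at 7 (via fail)
pos 28 'a': at 8
pos 29 'b': at 9  emit P1@[26:29]
pos 30 'd': at 6 (via fail)
pos 31 'd': at 7
pos 32 'd': at 7 (via fail)
pos 33 'a': at 8
pos 34 'b': at 9  emit P1@[31:34]
pos 35 'b': at 1 (via fail)
pos 36 'a': at 2
pos 37 'd': at 6 (via fail)
pos 38 'a': at 0 (via fail)
pos 39 'd': at 6
pos 40 'b': at 1 (via fail)
pos 41 'b': at 1 (via fail)
pos 42 'a': at 2
pos 43 'b': at 3
pos 44 'c': at 4
pos 45 'a': at 5  emit P0@[41:45]
pos 46 'b': at 1 (via fail)
pos 47 'a': at 2
pos 48 'b': at 3
pos 49 'c': at 4
pos 50 'a': at 5  emit P0@[46:50]
pos 51 'b': at 1 (via fail)
pos 52 'a': at 2

All matches (sorted): [[3,1],[8,0],[14,0],[18,1],[23,0],[29,1],[34,1],[45,0],[50,0]]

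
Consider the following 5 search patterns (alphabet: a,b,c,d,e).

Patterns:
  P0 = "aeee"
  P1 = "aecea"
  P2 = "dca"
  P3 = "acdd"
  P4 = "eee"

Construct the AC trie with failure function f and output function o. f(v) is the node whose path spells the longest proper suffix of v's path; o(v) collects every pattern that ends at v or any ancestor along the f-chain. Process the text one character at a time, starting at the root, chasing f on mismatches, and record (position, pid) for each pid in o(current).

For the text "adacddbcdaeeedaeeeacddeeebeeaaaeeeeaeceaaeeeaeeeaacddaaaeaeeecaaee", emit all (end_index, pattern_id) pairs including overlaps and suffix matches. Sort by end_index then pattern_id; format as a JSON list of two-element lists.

Construct AC machine:
Trie (insert patterns):
  0='ε' goto a→1 d→8 e→14
  1='a' goto c→11 e→2
  2='ae' goto c→5 e→3
  3='aee' goto e→4
  4='aeee' goto ·  [P0 ends]
  5='aec' goto e→6
  6='aece' goto a→7
  7='aecea' goto ·  [P1 ends]
  8='d' goto c→9
  9='dc' goto a→10
  10='dca' goto ·  [P2 ends]
  11='ac' goto d→12
  12='acd' goto d→13
  13='acdd' goto ·  [P3 ends]
  14='e' goto e→15
  15='ee' goto e→16
  16='eee' goto ·  [P4 ends]

BFS fail/out derivation:
  fail(1) 'a': from fail(0)=0 chase 'a': 0 ⇒ 0;  out=∅∪out(0)=∅
  fail(8) 'd': from fail(0)=0 chase 'd': 0 ⇒ 0;  out=∅∪out(0)=∅
  fail(14) 'e': from fail(0)=0 chase 'e': 0 ⇒ 0;  out=∅∪out(0)=∅
  fail(2) 'ae': from fail(1)=0 chase 'e': 0 ⇒ 14;  out=∅∪out(14)=∅
  fail(9) 'dc': from fail(8)=0 chase 'c': 0 ⇒ 0;  out=∅∪out(0)=∅
  fail(11) 'ac': from fail(1)=0 chase 'c': 0 ⇒ 0;  out=∅∪out(0)=∅
  fail(15) 'ee': from fail(14)=0 chase 'e': 0 ⇒ 14;  out=∅∪out(14)=∅
  fail(3) 'aee': from fail(2)=14 chase 'e': 14 ⇒ 15;  out=∅∪out(15)=∅
  fail(5) 'aec': from fail(2)=14 chase 'c': 14→0 ⇒ 0;  out=∅∪out(0)=∅
  fail(10) 'dca': from fail(9)=0 chase 'a': 0 ⇒ 1;  out={2}∪out(1)={2}
  fail(12) 'acd': from fail(11)=0 chase 'd': 0 ⇒ 8;  out=∅∪out(8)=∅
  fail(16) 'eee': from fail(15)=14 chase 'e': 14 ⇒ 15;  out={4}∪out(15)={4}
  fail(4) 'aeee': from fail(3)=15 chase 'e': 15 ⇒ 16;  out={0}∪out(16)={0,4}
  fail(6) 'aece': from fail(5)=0 chase 'e': 0 ⇒ 14;  out=∅∪out(14)=∅
  fail(13) 'acdd': from fail(12)=8 chase 'd': 8→0 ⇒ 8;  out={3}∪out(8)={3}
  fail(7) 'aecea': from fail(6)=14 chase 'a': 14→0 ⇒ 1;  out={1}∪out(1)={1}

Text stream:
i=0 'a': node 0→1
i=1 'd': node 1→8 ·f
i=2 'a': node 8→1 ·f
i=3 'c': node 1→11
i=4 'd': node 11→12
i=5 'd': node 12→13  ** P3@[2:5]
i=6 'b': node 13→0 ·f
i=7 'c': node 0→0
i=8 'd': node 0→8
i=9 'a': node 8→1 ·f
i=10 'e': node 1→2
i=11 'e': node 2→3
i=12 'e': node 3→4  ** P0@[9:12],P4@[10:12]
i=13 'd': node 4→8 ·f
i=14 'a': node 8→1 ·f
i=15 'e': node 1→2
i=16 'e': node 2→3
i=17 'e': node 3→4  ** P0@[14:17],P4@[15:17]
i=18 'a': node 4→1 ·f
i=19 'c': node 1→11
i=20 'd': node 11→12
i=21 'd': node 12→13  ** P3@[18:21]
i=22 'e': node 13→14 ·f
i=23 'e': node 14→15
i=24 'e': node 15→16  ** P4@[22:24]
i=25 'b': node 16→0 ·f
i=26 'e': node 0→14
i=27 'e': node 14→15
i=28 'a': node 15→1 ·f
i=29 'a': node 1→1 ·f
i=30 'a': node 1→1 ·f
i=31 'e': node 1→2
i=32 'e': node 2→3
i=33 'e': node 3→4  ** P0@[30:33],P4@[31:33]
i=34 'e': node 4→16 ·f  ** P4@[32:34]
i=35 'a': node 16→1 ·f
i=36 'e': node 1→2
i=37 'c': node 2→5
i=38 'e': node 5→6
i=39 'a': node 6→7  ** P1@[35:39]
i=40 'a': node 7→1 ·f
i=41 'e': node 1→2
i=42 'e': node 2→3
i=43 'e': node 3→4  ** P0@[40:43],P4@[41:43]
i=44 'a': node 4→1 ·f
i=45 'e': node 1→2
i=46 'e': node 2→3
i=47 'e': node 3→4  ** P0@[44:47],P4@[45:47]
i=48 'a': node 4→1 ·f
i=49 'a': node 1→1 ·f
i=50 'c': node 1→11
i=51 'd': node 11→12
i=52 'd': node 12→13  ** P3@[49:52]
i=53 'a': node 13→1 ·f
i=54 'a': node 1→1 ·f
i=55 'a': node 1→1 ·f
i=56 'e': node 1→2
i=57 'a': node 2→1 ·f
i=58 'e': node 1→2
i=59 'e': node 2→3
i=60 'e': node 3→4  ** P0@[57:60],P4@[58:60]
i=61 'c': node 4→0 ·f
i=62 'a': node 0→1
i=63 'a': node 1→1 ·f
i=64 'e': node 1→2
i=65 'e': node 2→3

Matches: [[5,3],[12,0],[12,4],[17,0],[17,4],[21,3],[24,4],[33,0],[33,4],[34,4],[39,1],[43,0],[43,4],[47,0],[47,4],[52,3],[60,0],[60,4]]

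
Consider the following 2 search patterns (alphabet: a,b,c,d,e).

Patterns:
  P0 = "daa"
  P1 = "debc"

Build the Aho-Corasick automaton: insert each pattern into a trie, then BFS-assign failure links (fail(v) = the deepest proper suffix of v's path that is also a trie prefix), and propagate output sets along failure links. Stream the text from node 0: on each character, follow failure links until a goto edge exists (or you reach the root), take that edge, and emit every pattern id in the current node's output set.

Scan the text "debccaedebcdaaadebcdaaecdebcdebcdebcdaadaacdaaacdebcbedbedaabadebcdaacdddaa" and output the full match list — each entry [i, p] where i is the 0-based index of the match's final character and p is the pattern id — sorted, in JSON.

Construct AC machine:
Trie nodes:
  0='ε' goto d→1
  1='d' goto a→2 e→4
  2='da' goto a→3
  3='daa' goto ·  ←P0
  4='de' goto b→5
  5='deb' goto c→6
  6='debc' goto ·  ←P1

BFS fail/out derivation:
  n1('d'): parent n0 fail=0; on 'd' 0 → fail=0;  out ∅∪∅=∅
  n2('da'): parent n1 fail=0; on 'a' 0 → fail=0;  out ∅∪∅=∅
  n4('de'): parent n1 fail=0; on 'e' 0 → fail=0;  out ∅∪∅=∅
  n3('daa'): parent n2 fail=0; on 'a' 0 → fail=0;  out {0}∪∅={0}
  n5('deb'): parent n4 fail=0; on 'b' 0 → fail=0;  out ∅∪∅=∅
  n6('debc'): parent n5 fail=0; on 'c' 0 → fail=0;  out {1}∪∅={1}

Scan:
[0] read 'd'  n0⇒n1
[1] read 'e'  n1⇒n4
[2] read 'b'  n4⇒n5
[3] read 'c'  n5⇒n6  → match P1@[0:3]
[4] read 'c'  n6⇒n0 ·f
[5] read 'a'  n0⇒n0
[6] read 'e'  n0⇒n0
[7] read 'd'  n0⇒n1
[8] read 'e'  n1⇒n4
[9] read 'b'  n4⇒n5
[10] read 'c'  n5⇒n6  → match P1@[7:10]
[11] read 'd'  n6⇒n1 ·f
[12] read 'a'  n1⇒n2
[13] read 'a'  n2⇒n3  → match P0@[11:13]
[14] read 'a'  n3⇒n0 ·f
[15] read 'd'  n0⇒n1
[16] read 'e'  n1⇒n4
[17] read 'b'  n4⇒n5
[18] read 'c'  n5⇒n6  → match P1@[15:18]
[19] read 'd'  n6⇒n1 ·f
[20] read 'a'  n1⇒n2
[21] read 'a'  n2⇒n3  → match P0@[19:21]
[22] read 'e'  n3⇒n0 ·f
[23] read 'c'  n0⇒n0
[24] read 'd'  n0⇒n1
[25] read 'e'  n1⇒n4
[26] read 'b'  n4⇒n5
[27] read 'c'  n5⇒n6  → match P1@[24:27]
[28] read 'd'  n6⇒n1 ·f
[29] read 'e'  n1⇒n4
[30] read 'b'  n4⇒n5
[31] read 'c'  n5⇒n6  → match P1@[28:31]
[32] read 'd'  n6⇒n1 ·f
[33] read 'e'  n1⇒n4
[34] read 'b'  n4⇒n5
[35] read 'c'  n5⇒n6  → match P1@[32:35]
[36] read 'd'  n6⇒n1 ·f
[37] read 'a'  n1⇒n2
[38] read 'a'  n2⇒n3  → match P0@[36:38]
[39] read 'd'  n3⇒n1 ·f
[40] read 'a'  n1⇒n2
[41] read 'a'  n2⇒n3  → match P0@[39:41]
[42] read 'c'  n3⇒n0 ·f
[43] read 'd'  n0⇒n1
[44] read 'a'  n1⇒n2
[45] read 'a'  n2⇒n3  → match P0@[43:45]
[46] read 'a'  n3⇒n0 ·f
[47] read 'c'  n0⇒n0
[48] read 'd'  n0⇒n1
[49] read 'e'  n1⇒n4
[50] read 'b'  n4⇒n5
[51] read 'c'  n5⇒n6  → match P1@[48:51]
[52] read 'b'  n6⇒n0 ·f
[53] read 'e'  n0⇒n0
[54] read 'd'  n0⇒n1
[55] read 'b'  n1⇒n0 ·f
[56] read 'e'  n0⇒n0
[57] read 'd'  n0⇒n1
[58] read 'a'  n1⇒n2
[59] read 'a'  n2⇒n3  → match P0@[57:59]
[60] read 'b'  n3⇒n0 ·f
[61] read 'a'  n0⇒n0
[62] read 'd'  n0⇒n1
[63] read 'e'  n1⇒n4
[64] read 'b'  n4⇒n5
[65] read 'c'  n5⇒n6  → match P1@[62:65]
[66] read 'd'  n6⇒n1 ·f
[67] read 'a'  n1⇒n2
[68] read 'a'  n2⇒n3  → match P0@[66:68]
[69] read 'c'  n3⇒n0 ·f
[70] read 'd'  n0⇒n1
[71] read 'd'  n1⇒n1 ·f
[72] read 'd'  n1⇒n1 ·f
[73] read 'a'  n1⇒n2
[74] read 'a'  n2⇒n3  → match P0@[72:74]

Matches: [[3,1],[10,1],[13,0],[18,1],[21,0],[27,1],[31,1],[35,1],[38,0],[41,0],[45,0],[51,1],[59,0],[65,1],[68,0],[74,0]]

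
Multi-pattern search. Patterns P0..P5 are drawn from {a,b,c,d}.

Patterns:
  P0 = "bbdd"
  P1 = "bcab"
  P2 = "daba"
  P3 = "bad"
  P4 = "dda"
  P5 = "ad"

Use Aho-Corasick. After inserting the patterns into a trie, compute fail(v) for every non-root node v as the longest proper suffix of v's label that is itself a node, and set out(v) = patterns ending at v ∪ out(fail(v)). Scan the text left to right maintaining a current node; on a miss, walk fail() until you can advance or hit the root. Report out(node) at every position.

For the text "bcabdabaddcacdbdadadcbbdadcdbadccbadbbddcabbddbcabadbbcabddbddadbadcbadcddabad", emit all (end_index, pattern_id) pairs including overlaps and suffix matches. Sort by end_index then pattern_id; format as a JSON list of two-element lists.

Construct AC machine:
Trie nodes:
  n0 'ε': a→16 b→1 d→8
  n1 'b': a→12 b→2 c→5
  n2 'bb': d→3
  n3 'bbd': d→4
  n4 'bbdd': ·  [P0 ends]
  n5 'bc': a→6
  n6 'bca': b→7
  n7 'bcab': ·  [P1 ends]
  n8 'd': a→9 d→14
  n9 'da': b→10
  n10 'dab': a→11
  n11 'daba': ·  [P2 ends]
  n12 'ba': d→13
  n13 'bad': ·  [P3 ends]
  n14 'dd': a→15
  n15 'dda': ·  [P4 ends]
  n16 'a': d→17
  n17 'ad': ·  [P5 ends]

Failure links (BFS by depth):
  fail(1) 'b': from fail(0)=0 chase 'b': 0 ⇒ 0;  out=∅∪out(0)=∅
  fail(8) 'd': from fail(0)=0 chase 'd': 0 ⇒ 0;  out=∅∪out(0)=∅
  fail(16) 'a': from fail(0)=0 chase 'a': 0 ⇒ 0;  out=∅∪out(0)=∅
  fail(2) 'bb': from fail(1)=0 chase 'b': 0 ⇒ 1;  out=∅∪out(1)=∅
  fail(5) 'bc': from fail(1)=0 chase 'c': 0 ⇒ 0;  out=∅∪out(0)=∅
  fail(9) 'da': from fail(8)=0 chase 'a': 0 ⇒ 16;  out=∅∪out(16)=∅
  fail(12) 'ba': from fail(1)=0 chase 'a': 0 ⇒ 16;  out=∅∪out(16)=∅
  fail(14) 'dd': from fail(8)=0 chase 'd': 0 ⇒ 8;  out=∅∪out(8)=∅
  fail(17) 'ad': from fail(16)=0 chase 'd': 0 ⇒ 8;  out={5}∪out(8)={5}
  fail(3) 'bbd': from fail(2)=1 chase 'd': 1→0 ⇒ 8;  out=∅∪out(8)=∅
  fail(6) 'bca': from fail(5)=0 chase 'a': 0 ⇒ 16;  out=∅∪out(16)=∅
  fail(10) 'dab': from fail(9)=16 chase 'b': 16→0 ⇒ 1;  out=∅∪out(1)=∅
  fail(13) 'bad': from fail(12)=16 chase 'd': 16 ⇒ 17;  out={3}∪out(17)={3,5}
  fail(15) 'dda': from fail(14)=8 chase 'a': 8 ⇒ 9;  out={4}∪out(9)={4}
  fail(4) 'bbdd': from fail(3)=8 chase 'd': 8 ⇒ 14;  out={0}∪out(14)={0}
  fail(7) 'bcab': from fail(6)=16 chase 'b': 16→0 ⇒ 1;  out={1}∪out(1)={1}
  fail(11) 'daba': from fail(10)=1 chase 'a': 1 ⇒ 12;  out={2}∪out(12)={2}

Scan:
i=0 'b': node 0→1
i=1 'c': node 1→5
i=2 'a': node 5→6
i=3 'b': node 6→7  ** P1@[0:3]
i=4 'd': node 7→8 (fail-walked)
i=5 'a': node 8→9
i=6 'b': node 9→10
i=7 'a': node 10→11  ** P2@[4:7]
i=8 'd': node 11→13 (fail-walked)  ** P3@[6:8],P5@[7:8]
i=9 'd': node 13→14 (fail-walked)
i=10 'c': node 14→0 (fail-walked)
i=11 'a': node 0→16
i=12 'c': node 16→0 (fail-walked)
i=13 'd': node 0→8
i=14 'b': node 8→1 (fail-walked)
i=15 'd': node 1→8 (fail-walked)
i=16 'a': node 8→9
i=17 'd': node 9→17 (fail-walked)  ** P5@[16:17]
i=18 'a': node 17→9 (fail-walked)
i=19 'd': node 9→17 (fail-walked)  ** P5@[18:19]
i=20 'c': node 17→0 (fail-walked)
i=21 'b': node 0→1
i=22 'b': node 1→2
i=23 'd': node 2→3
i=24 'a': node 3→9 (fail-walked)
i=25 'd': node 9→17 (fail-walked)  ** P5@[24:25]
i=26 'c': node 17→0 (fail-walked)
i=27 'd': node 0→8
i=28 'b': node 8→1 (fail-walked)
i=29 'a': node 1→12
i=30 'd': node 12→13  ** P3@[28:30],P5@[29:30]
i=31 'c': node 13→0 (fail-walked)
i=32 'c': node 0→0
i=33 'b': node 0→1
i=34 'a': node 1→12
i=35 'd': node 12→13  ** P3@[33:35],P5@[34:35]
i=36 'b': node 13→1 (fail-walked)
i=37 'b': node 1→2
i=38 'd': node 2→3
i=39 'd': node 3→4  ** P0@[36:39]
i=40 'c': node 4→0 (fail-walked)
i=41 'a': node 0→16
i=42 'b': node 16→1 (fail-walked)
i=43 'b': node 1→2
i=44 'd': node 2→3
i=45 'd': node 3→4  ** P0@[42:45]
i=46 'b': node 4→1 (fail-walked)
i=47 'c': node 1→5
i=48 'a': node 5→6
i=49 'b': node 6→7  ** P1@[46:49]
i=50 'a': node 7→12 (fail-walked)
i=51 'd': node 12→13  ** P3@[49:51],P5@[50:51]
i=52 'b': node 13→1 (fail-walked)
i=53 'b': node 1→2
i=54 'c': node 2→5 (fail-walked)
i=55 'a': node 5→6
i=56 'b': node 6→7  ** P1@[53:56]
i=57 'd': node 7→8 (fail-walked)
i=58 'd': node 8→14
i=59 'b': node 14→1 (fail-walked)
i=60 'd': node 1→8 (fail-walked)
i=61 'd': node 8→14
i=62 'a': node 14→15  ** P4@[60:62]
i=63 'd': node 15→17 (fail-walked)  ** P5@[62:63]
i=64 'b': node 17→1 (fail-walked)
i=65 'a': node 1→12
i=66 'd': node 12→13  ** P3@[64:66],P5@[65:66]
i=67 'c': node 13→0 (fail-walked)
i=68 'b': node 0→1
i=69 'a': node 1→12
i=70 'd': node 12→13  ** P3@[68:70],P5@[69:70]
i=71 'c': node 13→0 (fail-walked)
i=72 'd': node 0→8
i=73 'd': node 8→14
i=74 'a': node 14→15  ** P4@[72:74]
i=75 'b': node 15→10 (fail-walked)
i=76 'a': node 10→11  ** P2@[73:76]
i=77 'd': node 11→13 (fail-walked)  ** P3@[75:77],P5@[76:77]

Result: [[3,1],[7,2],[8,3],[8,5],[17,5],[19,5],[25,5],[30,3],[30,5],[35,3],[35,5],[39,0],[45,0],[49,1],[51,3],[51,5],[56,1],[62,4],[63,5],[66,3],[66,5],[70,3],[70,5],[74,4],[76,2],[77,3],[77,5]]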